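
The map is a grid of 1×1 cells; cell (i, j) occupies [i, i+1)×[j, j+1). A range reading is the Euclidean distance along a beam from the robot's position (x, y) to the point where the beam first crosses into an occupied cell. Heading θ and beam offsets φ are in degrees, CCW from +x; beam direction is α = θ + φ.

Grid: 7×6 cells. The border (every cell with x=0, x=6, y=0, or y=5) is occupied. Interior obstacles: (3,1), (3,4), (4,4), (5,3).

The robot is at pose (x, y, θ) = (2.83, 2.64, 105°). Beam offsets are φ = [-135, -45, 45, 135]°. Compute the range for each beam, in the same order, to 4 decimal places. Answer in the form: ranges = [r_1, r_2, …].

beam 1: φ=-135°, α=330°
  dir = (cos 330°, sin 330°) = (0.8660, -0.5000); from cell (2,2)
  next x-line at t=0.1963, next y-line at t=1.2800; Δt_x=1.1547, Δt_y=2.0000
    x: enter (3,2) at t=0.1963
    y: enter (3,1) at t=1.2800 ← occupied
  → r_1 = 1.2800
beam 2: φ=-45°, α=60°
  dir = (cos 60°, sin 60°) = (0.5000, 0.8660); from cell (2,2)
  next x-line at t=0.3400, next y-line at t=0.4157; Δt_x=2.0000, Δt_y=1.1547
    x: enter (3,2) at t=0.3400
    y: enter (3,3) at t=0.4157
    y: enter (3,4) at t=1.5704 ← occupied
  → r_2 = 1.5704
beam 3: φ=45°, α=150°
  dir = (cos 150°, sin 150°) = (-0.8660, 0.5000); from cell (2,2)
  next x-line at t=0.9584, next y-line at t=0.7200; Δt_x=1.1547, Δt_y=2.0000
    y: enter (2,3) at t=0.7200
    x: enter (1,3) at t=0.9584
    x: enter (0,3) at t=2.1131 ← occupied
  → r_3 = 2.1131
beam 4: φ=135°, α=240°
  dir = (cos 240°, sin 240°) = (-0.5000, -0.8660); from cell (2,2)
  next x-line at t=1.6600, next y-line at t=0.7390; Δt_x=2.0000, Δt_y=1.1547
    y: enter (2,1) at t=0.7390
    x: enter (1,1) at t=1.6600
    y: enter (1,0) at t=1.8937 ← occupied
  → r_4 = 1.8937

ranges = [1.2800, 1.5704, 2.1131, 1.8937]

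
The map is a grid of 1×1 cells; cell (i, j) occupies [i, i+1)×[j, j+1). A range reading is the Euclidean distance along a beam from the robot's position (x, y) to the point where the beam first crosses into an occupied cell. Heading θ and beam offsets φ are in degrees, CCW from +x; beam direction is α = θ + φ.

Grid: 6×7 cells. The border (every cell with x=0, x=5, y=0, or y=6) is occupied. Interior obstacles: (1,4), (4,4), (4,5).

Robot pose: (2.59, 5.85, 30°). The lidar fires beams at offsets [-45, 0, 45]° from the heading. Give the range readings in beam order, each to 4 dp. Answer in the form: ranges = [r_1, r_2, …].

ranges = [1.4597, 0.3000, 0.1553]

beam 1: φ=-45°, α=345°
  d=(0.9659,-0.2588)  start (2,5)  tX=0.4245 tY=3.2841  stride 1/|dx|=1.0353 1/|dy|=3.8637
    cross x-line → (3,5), t=0.4245
    cross x-line → (4,5), t=1.4597 (wall)
  → r_1 = 1.4597
beam 2: φ=0°, α=30°
  d=(0.8660,0.5000)  start (2,5)  tX=0.4734 tY=0.3000  stride 1/|dx|=1.1547 1/|dy|=2.0000
    cross y-line → (2,6), t=0.3000 (wall)
  → r_2 = 0.3000
beam 3: φ=45°, α=75°
  d=(0.2588,0.9659)  start (2,5)  tX=1.5841 tY=0.1553  stride 1/|dx|=3.8637 1/|dy|=1.0353
    cross y-line → (2,6), t=0.1553 (wall)
  → r_3 = 0.1553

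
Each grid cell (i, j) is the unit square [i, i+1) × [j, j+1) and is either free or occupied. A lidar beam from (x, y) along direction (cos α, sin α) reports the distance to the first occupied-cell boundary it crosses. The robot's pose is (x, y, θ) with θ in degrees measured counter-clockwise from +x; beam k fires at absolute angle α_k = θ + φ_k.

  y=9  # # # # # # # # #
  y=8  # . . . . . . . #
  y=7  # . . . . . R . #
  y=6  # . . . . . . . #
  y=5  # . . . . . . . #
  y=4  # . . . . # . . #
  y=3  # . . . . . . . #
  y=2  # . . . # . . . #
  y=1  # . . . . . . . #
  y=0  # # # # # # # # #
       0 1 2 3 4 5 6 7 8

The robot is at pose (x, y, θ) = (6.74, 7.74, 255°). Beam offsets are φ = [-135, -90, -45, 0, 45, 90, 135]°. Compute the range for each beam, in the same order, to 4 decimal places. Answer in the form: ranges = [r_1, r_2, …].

beam 1: φ=-135°, α=120°
  cosα=-0.5000 sinα=0.8660 | (6,7) | tMaxX 1.4800 tMaxY 0.3002 | tΔX 2.0000 tΔY 1.1547
    t=0.3002 [y] (6,8)
    t=1.4549 [y] (6,9) — stop
  → r_1 = 1.4549
beam 2: φ=-90°, α=165°
  cosα=-0.9659 sinα=0.2588 | (6,7) | tMaxX 0.7661 tMaxY 1.0046 | tΔX 1.0353 tΔY 3.8637
    t=0.7661 [x] (5,7)
    t=1.0046 [y] (5,8)
    t=1.8014 [x] (4,8)
    t=2.8367 [x] (3,8)
    t=3.8719 [x] (2,8)
    t=4.8683 [y] (2,9) — stop
  → r_2 = 4.8683
beam 3: φ=-45°, α=210°
  cosα=-0.8660 sinα=-0.5000 | (6,7) | tMaxX 0.8545 tMaxY 1.4800 | tΔX 1.1547 tΔY 2.0000
    t=0.8545 [x] (5,7)
    t=1.4800 [y] (5,6)
    t=2.0092 [x] (4,6)
    t=3.1639 [x] (3,6)
    t=3.4800 [y] (3,5)
    t=4.3186 [x] (2,5)
    t=5.4733 [x] (1,5)
    t=5.4800 [y] (1,4)
    t=6.6280 [x] (0,4) — stop
  → r_3 = 6.6280
beam 4: φ=0°, α=255°
  cosα=-0.2588 sinα=-0.9659 | (6,7) | tMaxX 2.8591 tMaxY 0.7661 | tΔX 3.8637 tΔY 1.0353
    t=0.7661 [y] (6,6)
    t=1.8014 [y] (6,5)
    t=2.8367 [y] (6,4)
    t=2.8591 [x] (5,4) — stop
  → r_4 = 2.8591
beam 5: φ=45°, α=300°
  cosα=0.5000 sinα=-0.8660 | (6,7) | tMaxX 0.5200 tMaxY 0.8545 | tΔX 2.0000 tΔY 1.1547
    t=0.5200 [x] (7,7)
    t=0.8545 [y] (7,6)
    t=2.0092 [y] (7,5)
    t=2.5200 [x] (8,5) — stop
  → r_5 = 2.5200
beam 6: φ=90°, α=345°
  cosα=0.9659 sinα=-0.2588 | (6,7) | tMaxX 0.2692 tMaxY 2.8591 | tΔX 1.0353 tΔY 3.8637
    t=0.2692 [x] (7,7)
    t=1.3044 [x] (8,7) — stop
  → r_6 = 1.3044
beam 7: φ=135°, α=30°
  cosα=0.8660 sinα=0.5000 | (6,7) | tMaxX 0.3002 tMaxY 0.5200 | tΔX 1.1547 tΔY 2.0000
    t=0.3002 [x] (7,7)
    t=0.5200 [y] (7,8)
    t=1.4549 [x] (8,8) — stop
  → r_7 = 1.4549

ranges = [1.4549, 4.8683, 6.6280, 2.8591, 2.5200, 1.3044, 1.4549]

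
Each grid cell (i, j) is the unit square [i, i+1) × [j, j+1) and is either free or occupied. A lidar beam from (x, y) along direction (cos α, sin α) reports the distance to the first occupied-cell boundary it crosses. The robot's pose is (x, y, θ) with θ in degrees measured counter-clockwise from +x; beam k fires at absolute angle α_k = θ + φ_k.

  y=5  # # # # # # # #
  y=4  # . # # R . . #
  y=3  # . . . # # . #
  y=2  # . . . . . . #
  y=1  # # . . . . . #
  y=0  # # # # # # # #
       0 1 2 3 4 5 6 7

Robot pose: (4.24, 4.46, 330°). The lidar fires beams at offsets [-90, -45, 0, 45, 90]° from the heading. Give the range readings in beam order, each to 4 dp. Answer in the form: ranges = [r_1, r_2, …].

ranges = [0.4800, 0.4762, 0.9200, 2.0864, 0.6235]

beam 1: φ=-90°, α=240°
  direction (-0.5000, -0.8660); cell (4,4); t to first gridline: x 0.4800, y 0.5312 (then +2.0000 / +1.1547)
    (3,4) via x @ 0.4800  # hit
  → r_1 = 0.4800
beam 2: φ=-45°, α=285°
  direction (0.2588, -0.9659); cell (4,4); t to first gridline: x 2.9364, y 0.4762 (then +3.8637 / +1.0353)
    (4,3) via y @ 0.4762  # hit
  → r_2 = 0.4762
beam 3: φ=0°, α=330°
  direction (0.8660, -0.5000); cell (4,4); t to first gridline: x 0.8776, y 0.9200 (then +1.1547 / +2.0000)
    (5,4) via x @ 0.8776
    (5,3) via y @ 0.9200  # hit
  → r_3 = 0.9200
beam 4: φ=45°, α=15°
  direction (0.9659, 0.2588); cell (4,4); t to first gridline: x 0.7868, y 2.0864 (then +1.0353 / +3.8637)
    (5,4) via x @ 0.7868
    (6,4) via x @ 1.8221
    (6,5) via y @ 2.0864  # hit
  → r_4 = 2.0864
beam 5: φ=90°, α=60°
  direction (0.5000, 0.8660); cell (4,4); t to first gridline: x 1.5200, y 0.6235 (then +2.0000 / +1.1547)
    (4,5) via y @ 0.6235  # hit
  → r_5 = 0.6235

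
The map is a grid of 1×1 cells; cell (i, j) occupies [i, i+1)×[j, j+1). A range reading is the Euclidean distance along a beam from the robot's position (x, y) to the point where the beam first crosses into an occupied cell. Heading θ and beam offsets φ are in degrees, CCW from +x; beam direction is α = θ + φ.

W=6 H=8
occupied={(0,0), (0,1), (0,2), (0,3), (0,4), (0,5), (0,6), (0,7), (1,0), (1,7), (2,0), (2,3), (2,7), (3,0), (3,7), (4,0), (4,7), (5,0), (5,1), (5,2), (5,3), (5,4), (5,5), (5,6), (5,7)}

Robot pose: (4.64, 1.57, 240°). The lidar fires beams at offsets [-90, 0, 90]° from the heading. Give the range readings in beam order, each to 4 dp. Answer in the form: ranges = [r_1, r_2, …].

ranges = [2.8600, 0.6582, 0.4157]

beam 1: φ=-90°, α=150°
  dir = (cos 150°, sin 150°) = (-0.8660, 0.5000); from cell (4,1)
  next x-line at t=0.7390, next y-line at t=0.8600; Δt_x=1.1547, Δt_y=2.0000
    x: enter (3,1) at t=0.7390
    y: enter (3,2) at t=0.8600
    x: enter (2,2) at t=1.8937
    y: enter (2,3) at t=2.8600 ← occupied
  → r_1 = 2.8600
beam 2: φ=0°, α=240°
  dir = (cos 240°, sin 240°) = (-0.5000, -0.8660); from cell (4,1)
  next x-line at t=1.2800, next y-line at t=0.6582; Δt_x=2.0000, Δt_y=1.1547
    y: enter (4,0) at t=0.6582 ← occupied
  → r_2 = 0.6582
beam 3: φ=90°, α=330°
  dir = (cos 330°, sin 330°) = (0.8660, -0.5000); from cell (4,1)
  next x-line at t=0.4157, next y-line at t=1.1400; Δt_x=1.1547, Δt_y=2.0000
    x: enter (5,1) at t=0.4157 ← occupied
  → r_3 = 0.4157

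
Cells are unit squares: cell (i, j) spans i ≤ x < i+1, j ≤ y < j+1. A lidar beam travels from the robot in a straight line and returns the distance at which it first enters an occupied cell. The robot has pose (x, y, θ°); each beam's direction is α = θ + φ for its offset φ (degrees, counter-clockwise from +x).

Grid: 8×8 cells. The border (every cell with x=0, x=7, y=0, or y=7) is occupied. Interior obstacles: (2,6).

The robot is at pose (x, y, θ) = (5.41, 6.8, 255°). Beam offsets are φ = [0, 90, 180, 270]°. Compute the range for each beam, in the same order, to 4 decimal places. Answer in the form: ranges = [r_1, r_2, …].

ranges = [6.0046, 1.6461, 0.2071, 0.7727]

beam 1: φ=0°, α=255°
  direction (-0.2588, -0.9659); cell (5,6); t to first gridline: x 1.5841, y 0.8282 (then +3.8637 / +1.0353)
    (5,5) via y @ 0.8282
    (4,5) via x @ 1.5841
    (4,4) via y @ 1.8635
    (4,3) via y @ 2.8988
    (4,2) via y @ 3.9340
    (4,1) via y @ 4.9693
    (3,1) via x @ 5.4478
    (3,0) via y @ 6.0046  # hit
  → r_1 = 6.0046
beam 2: φ=90°, α=345°
  direction (0.9659, -0.2588); cell (5,6); t to first gridline: x 0.6108, y 3.0910 (then +1.0353 / +3.8637)
    (6,6) via x @ 0.6108
    (7,6) via x @ 1.6461  # hit
  → r_2 = 1.6461
beam 3: φ=180°, α=75°
  direction (0.2588, 0.9659); cell (5,6); t to first gridline: x 2.2796, y 0.2071 (then +3.8637 / +1.0353)
    (5,7) via y @ 0.2071  # hit
  → r_3 = 0.2071
beam 4: φ=270°, α=165°
  direction (-0.9659, 0.2588); cell (5,6); t to first gridline: x 0.4245, y 0.7727 (then +1.0353 / +3.8637)
    (4,6) via x @ 0.4245
    (4,7) via y @ 0.7727  # hit
  → r_4 = 0.7727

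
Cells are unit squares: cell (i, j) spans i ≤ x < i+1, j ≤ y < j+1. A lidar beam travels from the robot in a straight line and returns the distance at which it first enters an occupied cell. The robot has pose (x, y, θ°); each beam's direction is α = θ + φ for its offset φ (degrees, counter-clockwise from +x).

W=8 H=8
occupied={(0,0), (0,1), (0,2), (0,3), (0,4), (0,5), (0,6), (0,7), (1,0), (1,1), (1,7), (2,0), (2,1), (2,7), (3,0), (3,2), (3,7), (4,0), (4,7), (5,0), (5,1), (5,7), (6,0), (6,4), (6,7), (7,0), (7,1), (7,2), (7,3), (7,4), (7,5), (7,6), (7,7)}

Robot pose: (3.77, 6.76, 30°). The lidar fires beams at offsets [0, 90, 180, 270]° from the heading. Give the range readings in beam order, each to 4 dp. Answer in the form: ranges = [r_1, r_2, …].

ranges = [0.4800, 0.2771, 3.1985, 6.4600]

beam 1: φ=0°, α=30°
  d=(0.8660,0.5000)  start (3,6)  tX=0.2656 tY=0.4800  stride 1/|dx|=1.1547 1/|dy|=2.0000
    cross x-line → (4,6), t=0.2656
    cross y-line → (4,7), t=0.4800 (wall)
  → r_1 = 0.4800
beam 2: φ=90°, α=120°
  d=(-0.5000,0.8660)  start (3,6)  tX=1.5400 tY=0.2771  stride 1/|dx|=2.0000 1/|dy|=1.1547
    cross y-line → (3,7), t=0.2771 (wall)
  → r_2 = 0.2771
beam 3: φ=180°, α=210°
  d=(-0.8660,-0.5000)  start (3,6)  tX=0.8891 tY=1.5200  stride 1/|dx|=1.1547 1/|dy|=2.0000
    cross x-line → (2,6), t=0.8891
    cross y-line → (2,5), t=1.5200
    cross x-line → (1,5), t=2.0438
    cross x-line → (0,5), t=3.1985 (wall)
  → r_3 = 3.1985
beam 4: φ=270°, α=300°
  d=(0.5000,-0.8660)  start (3,6)  tX=0.4600 tY=0.8776  stride 1/|dx|=2.0000 1/|dy|=1.1547
    cross x-line → (4,6), t=0.4600
    cross y-line → (4,5), t=0.8776
    cross y-line → (4,4), t=2.0323
    cross x-line → (5,4), t=2.4600
    cross y-line → (5,3), t=3.1870
    cross y-line → (5,2), t=4.3417
    cross x-line → (6,2), t=4.4600
    cross y-line → (6,1), t=5.4964
    cross x-line → (7,1), t=6.4600 (wall)
  → r_4 = 6.4600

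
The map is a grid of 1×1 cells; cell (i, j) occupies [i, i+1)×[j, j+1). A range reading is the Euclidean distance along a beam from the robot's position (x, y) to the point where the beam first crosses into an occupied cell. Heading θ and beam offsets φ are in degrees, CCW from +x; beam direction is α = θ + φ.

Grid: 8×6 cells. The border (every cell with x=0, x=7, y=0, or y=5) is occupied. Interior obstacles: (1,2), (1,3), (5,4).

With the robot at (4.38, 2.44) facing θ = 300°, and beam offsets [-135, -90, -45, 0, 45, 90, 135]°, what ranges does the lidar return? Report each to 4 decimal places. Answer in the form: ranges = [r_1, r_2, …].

beam 1: φ=-135°, α=165°
  dir = (cos 165°, sin 165°) = (-0.9659, 0.2588); from cell (4,2)
  next x-line at t=0.3934, next y-line at t=2.1637; Δt_x=1.0353, Δt_y=3.8637
    x: enter (3,2) at t=0.3934
    x: enter (2,2) at t=1.4287
    y: enter (2,3) at t=2.1637
    x: enter (1,3) at t=2.4640 ← occupied
  → r_1 = 2.4640
beam 2: φ=-90°, α=210°
  dir = (cos 210°, sin 210°) = (-0.8660, -0.5000); from cell (4,2)
  next x-line at t=0.4388, next y-line at t=0.8800; Δt_x=1.1547, Δt_y=2.0000
    x: enter (3,2) at t=0.4388
    y: enter (3,1) at t=0.8800
    x: enter (2,1) at t=1.5935
    x: enter (1,1) at t=2.7482
    y: enter (1,0) at t=2.8800 ← occupied
  → r_2 = 2.8800
beam 3: φ=-45°, α=255°
  dir = (cos 255°, sin 255°) = (-0.2588, -0.9659); from cell (4,2)
  next x-line at t=1.4682, next y-line at t=0.4555; Δt_x=3.8637, Δt_y=1.0353
    y: enter (4,1) at t=0.4555
    x: enter (3,1) at t=1.4682
    y: enter (3,0) at t=1.4908 ← occupied
  → r_3 = 1.4908
beam 4: φ=0°, α=300°
  dir = (cos 300°, sin 300°) = (0.5000, -0.8660); from cell (4,2)
  next x-line at t=1.2400, next y-line at t=0.5081; Δt_x=2.0000, Δt_y=1.1547
    y: enter (4,1) at t=0.5081
    x: enter (5,1) at t=1.2400
    y: enter (5,0) at t=1.6628 ← occupied
  → r_4 = 1.6628
beam 5: φ=45°, α=345°
  dir = (cos 345°, sin 345°) = (0.9659, -0.2588); from cell (4,2)
  next x-line at t=0.6419, next y-line at t=1.7000; Δt_x=1.0353, Δt_y=3.8637
    x: enter (5,2) at t=0.6419
    x: enter (6,2) at t=1.6771
    y: enter (6,1) at t=1.7000
    x: enter (7,1) at t=2.7124 ← occupied
  → r_5 = 2.7124
beam 6: φ=90°, α=30°
  dir = (cos 30°, sin 30°) = (0.8660, 0.5000); from cell (4,2)
  next x-line at t=0.7159, next y-line at t=1.1200; Δt_x=1.1547, Δt_y=2.0000
    x: enter (5,2) at t=0.7159
    y: enter (5,3) at t=1.1200
    x: enter (6,3) at t=1.8706
    x: enter (7,3) at t=3.0253 ← occupied
  → r_6 = 3.0253
beam 7: φ=135°, α=75°
  dir = (cos 75°, sin 75°) = (0.2588, 0.9659); from cell (4,2)
  next x-line at t=2.3955, next y-line at t=0.5798; Δt_x=3.8637, Δt_y=1.0353
    y: enter (4,3) at t=0.5798
    y: enter (4,4) at t=1.6150
    x: enter (5,4) at t=2.3955 ← occupied
  → r_7 = 2.3955

ranges = [2.4640, 2.8800, 1.4908, 1.6628, 2.7124, 3.0253, 2.3955]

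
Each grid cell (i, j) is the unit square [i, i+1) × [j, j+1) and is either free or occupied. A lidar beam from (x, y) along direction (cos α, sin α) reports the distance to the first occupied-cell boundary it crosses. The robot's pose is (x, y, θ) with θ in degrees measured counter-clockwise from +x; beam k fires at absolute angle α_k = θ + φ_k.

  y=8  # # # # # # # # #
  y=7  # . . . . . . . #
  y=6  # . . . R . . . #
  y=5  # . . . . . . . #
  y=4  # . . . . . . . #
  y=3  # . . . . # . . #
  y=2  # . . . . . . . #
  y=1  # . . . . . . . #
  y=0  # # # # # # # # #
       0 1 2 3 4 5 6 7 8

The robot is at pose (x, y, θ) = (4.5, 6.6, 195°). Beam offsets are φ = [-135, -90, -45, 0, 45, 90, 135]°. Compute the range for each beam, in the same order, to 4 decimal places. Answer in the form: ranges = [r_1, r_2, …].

ranges = [1.6166, 1.4494, 2.8000, 3.6235, 6.4663, 2.6917, 4.0415]

beam 1: φ=-135°, α=60°
  cosα=0.5000 sinα=0.8660 | (4,6) | tMaxX 1.0000 tMaxY 0.4619 | tΔX 2.0000 tΔY 1.1547
    t=0.4619 [y] (4,7)
    t=1.0000 [x] (5,7)
    t=1.6166 [y] (5,8) — stop
  → r_1 = 1.6166
beam 2: φ=-90°, α=105°
  cosα=-0.2588 sinα=0.9659 | (4,6) | tMaxX 1.9319 tMaxY 0.4141 | tΔX 3.8637 tΔY 1.0353
    t=0.4141 [y] (4,7)
    t=1.4494 [y] (4,8) — stop
  → r_2 = 1.4494
beam 3: φ=-45°, α=150°
  cosα=-0.8660 sinα=0.5000 | (4,6) | tMaxX 0.5774 tMaxY 0.8000 | tΔX 1.1547 tΔY 2.0000
    t=0.5774 [x] (3,6)
    t=0.8000 [y] (3,7)
    t=1.7321 [x] (2,7)
    t=2.8000 [y] (2,8) — stop
  → r_3 = 2.8000
beam 4: φ=0°, α=195°
  cosα=-0.9659 sinα=-0.2588 | (4,6) | tMaxX 0.5176 tMaxY 2.3182 | tΔX 1.0353 tΔY 3.8637
    t=0.5176 [x] (3,6)
    t=1.5529 [x] (2,6)
    t=2.3182 [y] (2,5)
    t=2.5882 [x] (1,5)
    t=3.6235 [x] (0,5) — stop
  → r_4 = 3.6235
beam 5: φ=45°, α=240°
  cosα=-0.5000 sinα=-0.8660 | (4,6) | tMaxX 1.0000 tMaxY 0.6928 | tΔX 2.0000 tΔY 1.1547
    t=0.6928 [y] (4,5)
    t=1.0000 [x] (3,5)
    t=1.8475 [y] (3,4)
    t=3.0000 [x] (2,4)
    t=3.0022 [y] (2,3)
    t=4.1569 [y] (2,2)
    t=5.0000 [x] (1,2)
    t=5.3116 [y] (1,1)
    t=6.4663 [y] (1,0) — stop
  → r_5 = 6.4663
beam 6: φ=90°, α=285°
  cosα=0.2588 sinα=-0.9659 | (4,6) | tMaxX 1.9319 tMaxY 0.6212 | tΔX 3.8637 tΔY 1.0353
    t=0.6212 [y] (4,5)
    t=1.6564 [y] (4,4)
    t=1.9319 [x] (5,4)
    t=2.6917 [y] (5,3) — stop
  → r_6 = 2.6917
beam 7: φ=135°, α=330°
  cosα=0.8660 sinα=-0.5000 | (4,6) | tMaxX 0.5774 tMaxY 1.2000 | tΔX 1.1547 tΔY 2.0000
    t=0.5774 [x] (5,6)
    t=1.2000 [y] (5,5)
    t=1.7321 [x] (6,5)
    t=2.8868 [x] (7,5)
    t=3.2000 [y] (7,4)
    t=4.0415 [x] (8,4) — stop
  → r_7 = 4.0415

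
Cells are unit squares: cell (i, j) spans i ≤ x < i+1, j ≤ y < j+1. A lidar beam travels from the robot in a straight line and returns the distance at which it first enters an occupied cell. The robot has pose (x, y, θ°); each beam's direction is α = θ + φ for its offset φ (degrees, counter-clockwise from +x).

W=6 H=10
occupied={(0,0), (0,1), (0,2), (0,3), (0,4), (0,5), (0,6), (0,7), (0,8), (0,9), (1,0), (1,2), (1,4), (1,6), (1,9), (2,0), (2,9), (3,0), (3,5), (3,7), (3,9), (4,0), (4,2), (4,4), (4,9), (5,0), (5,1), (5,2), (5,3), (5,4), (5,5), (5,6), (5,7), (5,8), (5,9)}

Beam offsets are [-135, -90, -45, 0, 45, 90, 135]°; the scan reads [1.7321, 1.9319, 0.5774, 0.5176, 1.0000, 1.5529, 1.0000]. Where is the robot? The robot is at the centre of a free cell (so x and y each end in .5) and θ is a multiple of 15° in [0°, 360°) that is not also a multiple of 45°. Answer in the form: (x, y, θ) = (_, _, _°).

(x, y, θ) = (3.5, 1.5, 285°)

Enumerate (i+0.5, j+0.5, θ) over the 25 free cells and 16 admissible headings. For each, cast all 7 beams and compare to the given ranges.
  (4.5, 7.5, 285°): beam 1 = 0.5774 ≠ 1.7321 ✗
  (3.5, 4.5, 255°): beam 1 = 0.5774 ≠ 1.7321 ✗
  (2.5, 4.5, 210°): beam 1 = 2.5882 ≠ 1.7321 ✗
  …
  (3.5, 1.5, 285°): r_1=1.7321, r_2=1.9319, r_3=0.5774, r_4=0.5176, r_5=1.0000, r_6=1.5529, r_7=1.0000 — all match ✓
Only this pose fits every beam.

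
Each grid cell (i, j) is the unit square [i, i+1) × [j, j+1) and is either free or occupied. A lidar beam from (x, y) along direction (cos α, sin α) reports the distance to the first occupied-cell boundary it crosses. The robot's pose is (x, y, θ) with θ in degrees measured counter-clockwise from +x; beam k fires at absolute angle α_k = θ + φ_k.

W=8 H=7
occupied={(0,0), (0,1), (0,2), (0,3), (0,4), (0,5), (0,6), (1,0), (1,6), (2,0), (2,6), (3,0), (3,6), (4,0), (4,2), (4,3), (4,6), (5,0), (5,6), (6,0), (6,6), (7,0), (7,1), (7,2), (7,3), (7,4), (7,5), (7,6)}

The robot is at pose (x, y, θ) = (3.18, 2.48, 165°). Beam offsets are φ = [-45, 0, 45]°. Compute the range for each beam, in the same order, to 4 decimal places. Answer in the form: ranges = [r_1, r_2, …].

beam 1: φ=-45°, α=120°
  cosα=-0.5000 sinα=0.8660 | (3,2) | tMaxX 0.3600 tMaxY 0.6004 | tΔX 2.0000 tΔY 1.1547
    t=0.3600 [x] (2,2)
    t=0.6004 [y] (2,3)
    t=1.7551 [y] (2,4)
    t=2.3600 [x] (1,4)
    t=2.9098 [y] (1,5)
    t=4.0645 [y] (1,6) — stop
  → r_1 = 4.0645
beam 2: φ=0°, α=165°
  cosα=-0.9659 sinα=0.2588 | (3,2) | tMaxX 0.1863 tMaxY 2.0091 | tΔX 1.0353 tΔY 3.8637
    t=0.1863 [x] (2,2)
    t=1.2216 [x] (1,2)
    t=2.0091 [y] (1,3)
    t=2.2569 [x] (0,3) — stop
  → r_2 = 2.2569
beam 3: φ=45°, α=210°
  cosα=-0.8660 sinα=-0.5000 | (3,2) | tMaxX 0.2078 tMaxY 0.9600 | tΔX 1.1547 tΔY 2.0000
    t=0.2078 [x] (2,2)
    t=0.9600 [y] (2,1)
    t=1.3625 [x] (1,1)
    t=2.5172 [x] (0,1) — stop
  → r_3 = 2.5172

ranges = [4.0645, 2.2569, 2.5172]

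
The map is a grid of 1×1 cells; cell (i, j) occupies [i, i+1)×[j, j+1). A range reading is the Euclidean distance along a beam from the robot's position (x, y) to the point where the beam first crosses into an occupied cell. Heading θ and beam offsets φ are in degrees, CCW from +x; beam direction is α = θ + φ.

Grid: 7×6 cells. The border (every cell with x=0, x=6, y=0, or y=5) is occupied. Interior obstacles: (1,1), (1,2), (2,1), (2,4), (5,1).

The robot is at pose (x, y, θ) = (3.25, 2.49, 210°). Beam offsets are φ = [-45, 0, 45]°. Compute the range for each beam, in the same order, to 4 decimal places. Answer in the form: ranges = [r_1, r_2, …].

beam 1: φ=-45°, α=165°
  direction (-0.9659, 0.2588); cell (3,2); t to first gridline: x 0.2588, y 1.9705 (then +1.0353 / +3.8637)
    (2,2) via x @ 0.2588
    (1,2) via x @ 1.2941  # hit
  → r_1 = 1.2941
beam 2: φ=0°, α=210°
  direction (-0.8660, -0.5000); cell (3,2); t to first gridline: x 0.2887, y 0.9800 (then +1.1547 / +2.0000)
    (2,2) via x @ 0.2887
    (2,1) via y @ 0.9800  # hit
  → r_2 = 0.9800
beam 3: φ=45°, α=255°
  direction (-0.2588, -0.9659); cell (3,2); t to first gridline: x 0.9659, y 0.5073 (then +3.8637 / +1.0353)
    (3,1) via y @ 0.5073
    (2,1) via x @ 0.9659  # hit
  → r_3 = 0.9659

ranges = [1.2941, 0.9800, 0.9659]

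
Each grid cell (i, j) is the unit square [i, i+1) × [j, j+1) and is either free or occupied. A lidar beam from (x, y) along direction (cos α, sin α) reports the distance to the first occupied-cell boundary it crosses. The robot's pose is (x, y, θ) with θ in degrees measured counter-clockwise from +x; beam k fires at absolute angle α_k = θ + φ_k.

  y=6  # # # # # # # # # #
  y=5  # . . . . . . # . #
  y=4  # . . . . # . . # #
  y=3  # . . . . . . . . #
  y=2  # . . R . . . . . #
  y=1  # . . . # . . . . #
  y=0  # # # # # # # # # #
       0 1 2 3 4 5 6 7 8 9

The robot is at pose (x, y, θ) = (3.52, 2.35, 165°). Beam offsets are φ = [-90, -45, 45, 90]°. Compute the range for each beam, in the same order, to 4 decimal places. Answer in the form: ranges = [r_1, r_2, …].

ranges = [3.7788, 4.2147, 2.7000, 1.3976]

beam 1: φ=-90°, α=75°
  cosα=0.2588 sinα=0.9659 | (3,2) | tMaxX 1.8546 tMaxY 0.6729 | tΔX 3.8637 tΔY 1.0353
    t=0.6729 [y] (3,3)
    t=1.7082 [y] (3,4)
    t=1.8546 [x] (4,4)
    t=2.7435 [y] (4,5)
    t=3.7788 [y] (4,6) — stop
  → r_1 = 3.7788
beam 2: φ=-45°, α=120°
  cosα=-0.5000 sinα=0.8660 | (3,2) | tMaxX 1.0400 tMaxY 0.7506 | tΔX 2.0000 tΔY 1.1547
    t=0.7506 [y] (3,3)
    t=1.0400 [x] (2,3)
    t=1.9053 [y] (2,4)
    t=3.0400 [x] (1,4)
    t=3.0600 [y] (1,5)
    t=4.2147 [y] (1,6) — stop
  → r_2 = 4.2147
beam 3: φ=45°, α=210°
  cosα=-0.8660 sinα=-0.5000 | (3,2) | tMaxX 0.6004 tMaxY 0.7000 | tΔX 1.1547 tΔY 2.0000
    t=0.6004 [x] (2,2)
    t=0.7000 [y] (2,1)
    t=1.7551 [x] (1,1)
    t=2.7000 [y] (1,0) — stop
  → r_3 = 2.7000
beam 4: φ=90°, α=255°
  cosα=-0.2588 sinα=-0.9659 | (3,2) | tMaxX 2.0091 tMaxY 0.3623 | tΔX 3.8637 tΔY 1.0353
    t=0.3623 [y] (3,1)
    t=1.3976 [y] (3,0) — stop
  → r_4 = 1.3976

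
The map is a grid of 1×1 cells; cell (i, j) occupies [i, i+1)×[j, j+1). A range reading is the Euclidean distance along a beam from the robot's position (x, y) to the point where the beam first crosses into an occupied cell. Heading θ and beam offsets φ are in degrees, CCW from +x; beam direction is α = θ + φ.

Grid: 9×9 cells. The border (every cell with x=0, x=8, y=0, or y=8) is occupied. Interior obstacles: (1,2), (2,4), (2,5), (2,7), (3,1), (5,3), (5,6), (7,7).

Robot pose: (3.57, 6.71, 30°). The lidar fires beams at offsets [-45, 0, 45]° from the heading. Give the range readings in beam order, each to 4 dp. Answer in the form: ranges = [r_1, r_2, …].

ranges = [1.4804, 2.5800, 1.3355]

beam 1: φ=-45°, α=345°
  dir = (cos 345°, sin 345°) = (0.9659, -0.2588); from cell (3,6)
  next x-line at t=0.4452, next y-line at t=2.7432; Δt_x=1.0353, Δt_y=3.8637
    x: enter (4,6) at t=0.4452
    x: enter (5,6) at t=1.4804 ← occupied
  → r_1 = 1.4804
beam 2: φ=0°, α=30°
  dir = (cos 30°, sin 30°) = (0.8660, 0.5000); from cell (3,6)
  next x-line at t=0.4965, next y-line at t=0.5800; Δt_x=1.1547, Δt_y=2.0000
    x: enter (4,6) at t=0.4965
    y: enter (4,7) at t=0.5800
    x: enter (5,7) at t=1.6512
    y: enter (5,8) at t=2.5800 ← occupied
  → r_2 = 2.5800
beam 3: φ=45°, α=75°
  dir = (cos 75°, sin 75°) = (0.2588, 0.9659); from cell (3,6)
  next x-line at t=1.6614, next y-line at t=0.3002; Δt_x=3.8637, Δt_y=1.0353
    y: enter (3,7) at t=0.3002
    y: enter (3,8) at t=1.3355 ← occupied
  → r_3 = 1.3355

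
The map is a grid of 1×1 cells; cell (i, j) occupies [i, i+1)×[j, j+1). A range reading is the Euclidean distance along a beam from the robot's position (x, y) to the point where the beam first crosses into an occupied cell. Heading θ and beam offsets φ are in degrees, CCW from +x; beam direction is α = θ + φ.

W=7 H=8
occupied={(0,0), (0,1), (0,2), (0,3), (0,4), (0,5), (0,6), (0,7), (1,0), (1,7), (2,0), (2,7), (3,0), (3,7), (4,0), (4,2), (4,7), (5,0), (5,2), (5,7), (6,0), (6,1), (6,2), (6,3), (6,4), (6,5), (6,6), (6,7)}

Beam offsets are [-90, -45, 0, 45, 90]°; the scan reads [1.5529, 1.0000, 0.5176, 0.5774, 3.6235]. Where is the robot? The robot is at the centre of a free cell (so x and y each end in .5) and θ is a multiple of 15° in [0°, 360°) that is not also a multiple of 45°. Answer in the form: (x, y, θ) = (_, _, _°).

(x, y, θ) = (4.5, 1.5, 75°)

The pose lattice has 28·16 = 448 candidates. Test each by forward raycasting.
  (1.5, 3.5, 300°): beam 1 = 0.5774 ≠ 1.5529 ✗
  (2.5, 3.5, 240°): beam 1 = 1.7321 ≠ 1.5529 ✗
  (4.5, 3.5, 195°): beam 1 = 3.6235 ≠ 1.5529 ✗
  (5.5, 5.5, 240°): beam 1 = 3.0000 ≠ 1.5529 ✗
  …
  (4.5, 1.5, 75°): r_1=1.5529, r_2=1.0000, r_3=0.5176, r_4=0.5774, r_5=3.6235 — all match ✓
Only this pose fits every beam.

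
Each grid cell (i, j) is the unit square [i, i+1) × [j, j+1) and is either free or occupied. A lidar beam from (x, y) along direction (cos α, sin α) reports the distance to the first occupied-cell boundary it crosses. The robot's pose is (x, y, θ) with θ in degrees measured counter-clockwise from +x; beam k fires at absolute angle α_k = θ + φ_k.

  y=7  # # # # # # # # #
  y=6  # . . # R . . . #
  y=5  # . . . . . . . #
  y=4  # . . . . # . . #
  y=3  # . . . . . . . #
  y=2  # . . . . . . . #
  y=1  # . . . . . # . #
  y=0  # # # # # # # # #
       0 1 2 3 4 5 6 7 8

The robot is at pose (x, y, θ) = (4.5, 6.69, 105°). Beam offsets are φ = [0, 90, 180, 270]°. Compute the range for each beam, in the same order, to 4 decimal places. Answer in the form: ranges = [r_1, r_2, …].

beam 1: φ=0°, α=105°
  direction (-0.2588, 0.9659); cell (4,6); t to first gridline: x 1.9319, y 0.3209 (then +3.8637 / +1.0353)
    (4,7) via y @ 0.3209  # hit
  → r_1 = 0.3209
beam 2: φ=90°, α=195°
  direction (-0.9659, -0.2588); cell (4,6); t to first gridline: x 0.5176, y 2.6660 (then +1.0353 / +3.8637)
    (3,6) via x @ 0.5176  # hit
  → r_2 = 0.5176
beam 3: φ=180°, α=285°
  direction (0.2588, -0.9659); cell (4,6); t to first gridline: x 1.9319, y 0.7143 (then +3.8637 / +1.0353)
    (4,5) via y @ 0.7143
    (4,4) via y @ 1.7496
    (5,4) via x @ 1.9319  # hit
  → r_3 = 1.9319
beam 4: φ=270°, α=15°
  direction (0.9659, 0.2588); cell (4,6); t to first gridline: x 0.5176, y 1.1977 (then +1.0353 / +3.8637)
    (5,6) via x @ 0.5176
    (5,7) via y @ 1.1977  # hit
  → r_4 = 1.1977

ranges = [0.3209, 0.5176, 1.9319, 1.1977]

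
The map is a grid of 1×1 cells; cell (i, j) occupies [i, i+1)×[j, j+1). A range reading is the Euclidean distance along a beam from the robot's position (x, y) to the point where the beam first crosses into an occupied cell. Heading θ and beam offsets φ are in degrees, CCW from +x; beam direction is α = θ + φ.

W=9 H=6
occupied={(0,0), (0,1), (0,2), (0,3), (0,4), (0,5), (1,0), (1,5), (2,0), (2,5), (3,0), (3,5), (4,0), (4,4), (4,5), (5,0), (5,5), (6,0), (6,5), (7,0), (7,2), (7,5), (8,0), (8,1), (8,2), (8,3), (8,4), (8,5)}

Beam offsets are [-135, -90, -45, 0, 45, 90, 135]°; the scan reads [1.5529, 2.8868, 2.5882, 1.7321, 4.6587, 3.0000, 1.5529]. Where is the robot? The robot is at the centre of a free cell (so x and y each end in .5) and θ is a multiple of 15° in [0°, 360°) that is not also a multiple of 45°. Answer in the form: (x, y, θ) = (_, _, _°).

(x, y, θ) = (5.5, 2.5, 120°)

The pose lattice has 26·16 = 416 candidates. Test each by forward raycasting.
  (2.5, 3.5, 255°): beam 1 = 1.7321 ≠ 1.5529 ✗
  (2.5, 3.5, 285°): beam 1 = 1.7321 ≠ 1.5529 ✗
  (6.5, 4.5, 285°): beam 1 = 1.0000 ≠ 1.5529 ✗
  (5.5, 1.5, 330°): beam 1 = 1.9319 ≠ 1.5529 ✗
  …
  (5.5, 2.5, 120°): r_1=1.5529, r_2=2.8868, r_3=2.5882, r_4=1.7321, r_5=4.6587, r_6=3.0000, r_7=1.5529 — all match ✓
Unique over the lattice → pose = (5.5, 2.5, 120°).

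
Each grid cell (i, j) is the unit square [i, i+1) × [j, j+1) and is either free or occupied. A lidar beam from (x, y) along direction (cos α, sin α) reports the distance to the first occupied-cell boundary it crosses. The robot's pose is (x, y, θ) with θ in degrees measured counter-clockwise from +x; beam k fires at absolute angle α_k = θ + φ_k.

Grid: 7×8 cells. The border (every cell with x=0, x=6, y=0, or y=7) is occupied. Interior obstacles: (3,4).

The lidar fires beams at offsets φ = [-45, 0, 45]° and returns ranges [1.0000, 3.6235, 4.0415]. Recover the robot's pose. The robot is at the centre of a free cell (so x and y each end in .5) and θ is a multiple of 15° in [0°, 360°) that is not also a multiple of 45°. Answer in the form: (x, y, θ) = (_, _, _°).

(x, y, θ) = (4.5, 3.5, 165°)

The pose lattice has 29·16 = 464 candidates. Test each by forward raycasting.
  (2.5, 4.5, 60°): beam 1 = 0.5176 ≠ 1.0000 ✗
  (2.5, 4.5, 300°): beam 1 = 3.6235 ≠ 1.0000 ✗
  (4.5, 6.5, 300°): beam 1 = 1.9319 ≠ 1.0000 ✗
  …
  (4.5, 3.5, 165°): r_1=1.0000, r_2=3.6235, r_3=4.0415 — all match ✓
No second candidate reproduces the full scan.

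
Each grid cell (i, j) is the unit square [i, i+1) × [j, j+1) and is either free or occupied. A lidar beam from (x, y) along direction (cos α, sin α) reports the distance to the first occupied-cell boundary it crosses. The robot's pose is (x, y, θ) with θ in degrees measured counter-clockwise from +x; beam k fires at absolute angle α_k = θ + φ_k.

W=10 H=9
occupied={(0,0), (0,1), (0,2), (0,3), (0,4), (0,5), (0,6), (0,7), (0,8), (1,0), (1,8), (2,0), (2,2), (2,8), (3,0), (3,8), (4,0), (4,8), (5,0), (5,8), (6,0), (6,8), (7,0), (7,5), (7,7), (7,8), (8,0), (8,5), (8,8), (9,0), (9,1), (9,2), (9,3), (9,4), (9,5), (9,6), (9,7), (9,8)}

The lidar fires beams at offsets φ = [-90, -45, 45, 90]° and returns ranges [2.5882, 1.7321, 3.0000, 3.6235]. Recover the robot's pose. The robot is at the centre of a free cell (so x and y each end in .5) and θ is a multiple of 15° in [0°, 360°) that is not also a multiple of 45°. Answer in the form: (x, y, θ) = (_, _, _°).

The pose lattice has 52·16 = 832 candidates. Test each by forward raycasting.
  (5.5, 5.5, 75°): beam 1 = 1.5529 ≠ 2.5882 ✗
  (2.5, 5.5, 285°): beam 1 = 1.5529 ≠ 2.5882 ✗
  (8.5, 3.5, 75°): beam 1 = 0.5176 ≠ 2.5882 ✗
  (3.5, 4.5, 120°): beam 1 = 5.0000 ≠ 2.5882 ✗
  …
  (4.5, 6.5, 105°): r_1=2.5882, r_2=1.7321, r_3=3.0000, r_4=3.6235 — all match ✓
Only this pose fits every beam.

(x, y, θ) = (4.5, 6.5, 105°)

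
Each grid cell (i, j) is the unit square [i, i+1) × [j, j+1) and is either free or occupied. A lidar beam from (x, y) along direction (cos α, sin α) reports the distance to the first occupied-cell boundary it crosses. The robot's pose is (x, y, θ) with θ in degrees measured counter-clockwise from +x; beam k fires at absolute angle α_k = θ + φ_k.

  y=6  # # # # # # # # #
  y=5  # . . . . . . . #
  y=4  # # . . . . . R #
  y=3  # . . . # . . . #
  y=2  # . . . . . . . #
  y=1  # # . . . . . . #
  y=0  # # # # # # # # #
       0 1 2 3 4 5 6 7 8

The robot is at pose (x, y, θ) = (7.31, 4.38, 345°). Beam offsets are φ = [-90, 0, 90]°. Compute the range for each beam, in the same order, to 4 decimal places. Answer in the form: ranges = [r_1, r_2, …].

beam 1: φ=-90°, α=255°
  dir = (cos 255°, sin 255°) = (-0.2588, -0.9659); from cell (7,4)
  next x-line at t=1.1977, next y-line at t=0.3934; Δt_x=3.8637, Δt_y=1.0353
    y: enter (7,3) at t=0.3934
    x: enter (6,3) at t=1.1977
    y: enter (6,2) at t=1.4287
    y: enter (6,1) at t=2.4640
    y: enter (6,0) at t=3.4992 ← occupied
  → r_1 = 3.4992
beam 2: φ=0°, α=345°
  dir = (cos 345°, sin 345°) = (0.9659, -0.2588); from cell (7,4)
  next x-line at t=0.7143, next y-line at t=1.4682; Δt_x=1.0353, Δt_y=3.8637
    x: enter (8,4) at t=0.7143 ← occupied
  → r_2 = 0.7143
beam 3: φ=90°, α=75°
  dir = (cos 75°, sin 75°) = (0.2588, 0.9659); from cell (7,4)
  next x-line at t=2.6660, next y-line at t=0.6419; Δt_x=3.8637, Δt_y=1.0353
    y: enter (7,5) at t=0.6419
    y: enter (7,6) at t=1.6771 ← occupied
  → r_3 = 1.6771

ranges = [3.4992, 0.7143, 1.6771]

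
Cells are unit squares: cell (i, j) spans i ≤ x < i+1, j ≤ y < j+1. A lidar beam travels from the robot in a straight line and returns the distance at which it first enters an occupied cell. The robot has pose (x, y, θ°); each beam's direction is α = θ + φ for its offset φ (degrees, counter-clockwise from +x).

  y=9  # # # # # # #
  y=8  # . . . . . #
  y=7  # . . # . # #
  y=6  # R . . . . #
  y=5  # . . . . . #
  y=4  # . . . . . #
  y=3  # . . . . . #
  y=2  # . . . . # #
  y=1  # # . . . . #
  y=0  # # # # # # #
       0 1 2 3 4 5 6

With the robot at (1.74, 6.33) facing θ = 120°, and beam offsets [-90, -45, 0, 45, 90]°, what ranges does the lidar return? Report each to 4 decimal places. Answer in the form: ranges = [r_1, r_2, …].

beam 1: φ=-90°, α=30°
  dir = (cos 30°, sin 30°) = (0.8660, 0.5000); from cell (1,6)
  next x-line at t=0.3002, next y-line at t=1.3400; Δt_x=1.1547, Δt_y=2.0000
    x: enter (2,6) at t=0.3002
    y: enter (2,7) at t=1.3400
    x: enter (3,7) at t=1.4549 ← occupied
  → r_1 = 1.4549
beam 2: φ=-45°, α=75°
  dir = (cos 75°, sin 75°) = (0.2588, 0.9659); from cell (1,6)
  next x-line at t=1.0046, next y-line at t=0.6936; Δt_x=3.8637, Δt_y=1.0353
    y: enter (1,7) at t=0.6936
    x: enter (2,7) at t=1.0046
    y: enter (2,8) at t=1.7289
    y: enter (2,9) at t=2.7642 ← occupied
  → r_2 = 2.7642
beam 3: φ=0°, α=120°
  dir = (cos 120°, sin 120°) = (-0.5000, 0.8660); from cell (1,6)
  next x-line at t=1.4800, next y-line at t=0.7736; Δt_x=2.0000, Δt_y=1.1547
    y: enter (1,7) at t=0.7736
    x: enter (0,7) at t=1.4800 ← occupied
  → r_3 = 1.4800
beam 4: φ=45°, α=165°
  dir = (cos 165°, sin 165°) = (-0.9659, 0.2588); from cell (1,6)
  next x-line at t=0.7661, next y-line at t=2.5887; Δt_x=1.0353, Δt_y=3.8637
    x: enter (0,6) at t=0.7661 ← occupied
  → r_4 = 0.7661
beam 5: φ=90°, α=210°
  dir = (cos 210°, sin 210°) = (-0.8660, -0.5000); from cell (1,6)
  next x-line at t=0.8545, next y-line at t=0.6600; Δt_x=1.1547, Δt_y=2.0000
    y: enter (1,5) at t=0.6600
    x: enter (0,5) at t=0.8545 ← occupied
  → r_5 = 0.8545

ranges = [1.4549, 2.7642, 1.4800, 0.7661, 0.8545]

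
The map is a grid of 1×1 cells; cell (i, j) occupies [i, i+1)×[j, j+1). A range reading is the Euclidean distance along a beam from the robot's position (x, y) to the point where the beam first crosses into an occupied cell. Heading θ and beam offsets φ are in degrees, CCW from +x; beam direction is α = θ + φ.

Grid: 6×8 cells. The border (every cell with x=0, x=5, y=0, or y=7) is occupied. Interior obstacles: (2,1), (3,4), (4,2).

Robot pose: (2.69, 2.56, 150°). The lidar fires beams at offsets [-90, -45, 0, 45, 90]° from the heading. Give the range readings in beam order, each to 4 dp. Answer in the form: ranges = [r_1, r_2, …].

ranges = [1.6628, 4.5966, 1.9514, 1.7496, 0.6466]

beam 1: φ=-90°, α=60°
  dir = (cos 60°, sin 60°) = (0.5000, 0.8660); from cell (2,2)
  next x-line at t=0.6200, next y-line at t=0.5081; Δt_x=2.0000, Δt_y=1.1547
    y: enter (2,3) at t=0.5081
    x: enter (3,3) at t=0.6200
    y: enter (3,4) at t=1.6628 ← occupied
  → r_1 = 1.6628
beam 2: φ=-45°, α=105°
  dir = (cos 105°, sin 105°) = (-0.2588, 0.9659); from cell (2,2)
  next x-line at t=2.6660, next y-line at t=0.4555; Δt_x=3.8637, Δt_y=1.0353
    y: enter (2,3) at t=0.4555
    y: enter (2,4) at t=1.4908
    y: enter (2,5) at t=2.5261
    x: enter (1,5) at t=2.6660
    y: enter (1,6) at t=3.5614
    y: enter (1,7) at t=4.5966 ← occupied
  → r_2 = 4.5966
beam 3: φ=0°, α=150°
  dir = (cos 150°, sin 150°) = (-0.8660, 0.5000); from cell (2,2)
  next x-line at t=0.7967, next y-line at t=0.8800; Δt_x=1.1547, Δt_y=2.0000
    x: enter (1,2) at t=0.7967
    y: enter (1,3) at t=0.8800
    x: enter (0,3) at t=1.9514 ← occupied
  → r_3 = 1.9514
beam 4: φ=45°, α=195°
  dir = (cos 195°, sin 195°) = (-0.9659, -0.2588); from cell (2,2)
  next x-line at t=0.7143, next y-line at t=2.1637; Δt_x=1.0353, Δt_y=3.8637
    x: enter (1,2) at t=0.7143
    x: enter (0,2) at t=1.7496 ← occupied
  → r_4 = 1.7496
beam 5: φ=90°, α=240°
  dir = (cos 240°, sin 240°) = (-0.5000, -0.8660); from cell (2,2)
  next x-line at t=1.3800, next y-line at t=0.6466; Δt_x=2.0000, Δt_y=1.1547
    y: enter (2,1) at t=0.6466 ← occupied
  → r_5 = 0.6466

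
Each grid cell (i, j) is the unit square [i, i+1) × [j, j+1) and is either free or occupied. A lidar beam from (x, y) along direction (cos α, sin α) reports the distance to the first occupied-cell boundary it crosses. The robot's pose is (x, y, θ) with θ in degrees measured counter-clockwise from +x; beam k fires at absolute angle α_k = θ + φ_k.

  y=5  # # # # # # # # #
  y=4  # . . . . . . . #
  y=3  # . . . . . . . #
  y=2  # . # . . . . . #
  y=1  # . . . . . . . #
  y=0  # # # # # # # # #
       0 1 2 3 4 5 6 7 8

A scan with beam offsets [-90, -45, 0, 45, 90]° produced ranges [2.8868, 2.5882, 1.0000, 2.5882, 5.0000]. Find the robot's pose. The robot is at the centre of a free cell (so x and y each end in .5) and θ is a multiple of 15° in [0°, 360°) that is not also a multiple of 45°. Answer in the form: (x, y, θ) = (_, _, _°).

(x, y, θ) = (3.5, 3.5, 240°)

The pose lattice has 27·16 = 432 candidates. Test each by forward raycasting.
  (6.5, 1.5, 300°): beam 1 = 1.0000 ≠ 2.8868 ✗
  (3.5, 4.5, 15°): beam 1 = 3.6235 ≠ 2.8868 ✗
  (7.5, 3.5, 330°): beam 2 = 1.9319 ≠ 2.5882 ✗
  …
  (3.5, 3.5, 240°): r_1=2.8868, r_2=2.5882, r_3=1.0000, r_4=2.5882, r_5=5.0000 — all match ✓
Unique over the lattice → pose = (3.5, 3.5, 240°).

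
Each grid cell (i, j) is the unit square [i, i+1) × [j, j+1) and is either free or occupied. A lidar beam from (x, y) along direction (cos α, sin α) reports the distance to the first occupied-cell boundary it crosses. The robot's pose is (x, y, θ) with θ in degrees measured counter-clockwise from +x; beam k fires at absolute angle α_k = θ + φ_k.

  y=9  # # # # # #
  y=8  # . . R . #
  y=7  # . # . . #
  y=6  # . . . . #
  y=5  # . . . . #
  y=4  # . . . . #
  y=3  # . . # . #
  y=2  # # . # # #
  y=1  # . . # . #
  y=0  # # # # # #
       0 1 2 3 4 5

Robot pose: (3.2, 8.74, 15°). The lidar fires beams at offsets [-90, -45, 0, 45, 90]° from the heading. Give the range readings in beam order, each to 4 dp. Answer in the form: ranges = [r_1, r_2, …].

beam 1: φ=-90°, α=285°
  cosα=0.2588 sinα=-0.9659 | (3,8) | tMaxX 3.0910 tMaxY 0.7661 | tΔX 3.8637 tΔY 1.0353
    t=0.7661 [y] (3,7)
    t=1.8014 [y] (3,6)
    t=2.8367 [y] (3,5)
    t=3.0910 [x] (4,5)
    t=3.8719 [y] (4,4)
    t=4.9072 [y] (4,3)
    t=5.9425 [y] (4,2) — stop
  → r_1 = 5.9425
beam 2: φ=-45°, α=330°
  cosα=0.8660 sinα=-0.5000 | (3,8) | tMaxX 0.9238 tMaxY 1.4800 | tΔX 1.1547 tΔY 2.0000
    t=0.9238 [x] (4,8)
    t=1.4800 [y] (4,7)
    t=2.0785 [x] (5,7) — stop
  → r_2 = 2.0785
beam 3: φ=0°, α=15°
  cosα=0.9659 sinα=0.2588 | (3,8) | tMaxX 0.8282 tMaxY 1.0046 | tΔX 1.0353 tΔY 3.8637
    t=0.8282 [x] (4,8)
    t=1.0046 [y] (4,9) — stop
  → r_3 = 1.0046
beam 4: φ=45°, α=60°
  cosα=0.5000 sinα=0.8660 | (3,8) | tMaxX 1.6000 tMaxY 0.3002 | tΔX 2.0000 tΔY 1.1547
    t=0.3002 [y] (3,9) — stop
  → r_4 = 0.3002
beam 5: φ=90°, α=105°
  cosα=-0.2588 sinα=0.9659 | (3,8) | tMaxX 0.7727 tMaxY 0.2692 | tΔX 3.8637 tΔY 1.0353
    t=0.2692 [y] (3,9) — stop
  → r_5 = 0.2692

ranges = [5.9425, 2.0785, 1.0046, 0.3002, 0.2692]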